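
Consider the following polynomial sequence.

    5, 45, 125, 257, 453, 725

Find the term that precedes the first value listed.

-7

40  80  132  196  272
40  52  64  76
12  12  12
The third differences are constant at 12.
Work back: 40 − 12 = 28;  40 − 28 = 12;  5 − 12 = -7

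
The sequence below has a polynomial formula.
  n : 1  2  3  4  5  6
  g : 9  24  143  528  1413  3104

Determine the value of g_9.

15, 119, 385, 885, 1691
104, 266, 500, 806
162, 234, 306
72, 72
Fourth differences constant at 72.
306 + 72 = 378;  806 + 378 = 1184;  1691 + 1184 = 2875;  3104 + 2875 = 5979
378 + 72 = 450;  1184 + 450 = 1634;  2875 + 1634 = 4509;  5979 + 4509 = 10488
450 + 72 = 522;  1634 + 522 = 2156;  4509 + 2156 = 6665;  10488 + 6665 = 17153

17153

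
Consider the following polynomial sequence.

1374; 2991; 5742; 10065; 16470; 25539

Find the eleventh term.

Δ: 1617 , 2751 , 4323 , 6405 , 9069
Δ²: 1134 , 1572 , 2082 , 2664
Δ³: 438 , 510 , 582
Δ⁴: 72 , 72
Constant fourth difference = 72, so extend:
582 + 72 = 654;  2664 + 654 = 3318;  9069 + 3318 = 12387;  25539 + 12387 = 37926
654 + 72 = 726;  3318 + 726 = 4044;  12387 + 4044 = 16431;  37926 + 16431 = 54357
726 + 72 = 798;  4044 + 798 = 4842;  16431 + 4842 = 21273;  54357 + 21273 = 75630
798 + 72 = 870;  4842 + 870 = 5712;  21273 + 5712 = 26985;  75630 + 26985 = 102615
870 + 72 = 942;  5712 + 942 = 6654;  26985 + 6654 = 33639;  102615 + 33639 = 136254

136254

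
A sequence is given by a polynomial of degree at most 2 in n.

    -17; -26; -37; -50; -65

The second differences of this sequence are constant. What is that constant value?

-2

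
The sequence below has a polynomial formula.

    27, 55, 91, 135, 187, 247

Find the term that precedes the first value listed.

7

28  36  44  52  60
8  8  8  8
The second differences are constant at 8.
Work back: 28 − 8 = 20;  27 − 20 = 7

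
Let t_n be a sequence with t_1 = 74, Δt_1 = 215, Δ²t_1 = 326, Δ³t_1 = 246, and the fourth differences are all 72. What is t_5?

3946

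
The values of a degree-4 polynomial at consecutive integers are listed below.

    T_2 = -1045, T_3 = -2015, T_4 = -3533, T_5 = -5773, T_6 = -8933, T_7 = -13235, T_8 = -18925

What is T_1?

-970, -1518, -2240, -3160, -4302, -5690
-548, -722, -920, -1142, -1388
-174, -198, -222, -246
-24, -24, -24
The fourth differences are constant at -24.
Work back: -174 + 24 = -150;  -548 + 150 = -398;  -970 + 398 = -572;  -1045 + 572 = -473

-473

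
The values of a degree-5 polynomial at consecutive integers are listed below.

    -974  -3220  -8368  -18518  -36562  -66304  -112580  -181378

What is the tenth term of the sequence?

-416972

-2246  -5148  -10150  -18044  -29742  -46276  -68798
-2902  -5002  -7894  -11698  -16534  -22522
-2100  -2892  -3804  -4836  -5988
-792  -912  -1032  -1152
-120  -120  -120
Constant fifth difference = -120, so extend:
-1152 − 120 = -1272;  -5988 − 1272 = -7260;  -22522 − 7260 = -29782;  -68798 − 29782 = -98580;  -181378 − 98580 = -279958
-1272 − 120 = -1392;  -7260 − 1392 = -8652;  -29782 − 8652 = -38434;  -98580 − 38434 = -137014;  -279958 − 137014 = -416972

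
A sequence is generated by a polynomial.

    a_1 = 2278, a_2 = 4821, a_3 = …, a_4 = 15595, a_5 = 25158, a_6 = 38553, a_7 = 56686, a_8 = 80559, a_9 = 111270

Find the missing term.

Using the last 6 terms:
9563, 13395, 18133, 23873, 30711
3832, 4738, 5740, 6838
906, 1002, 1098
96, 96
Constant fourth difference = 96.
Extend backward: 906 − 96 = 810;  3832 − 810 = 3022;  9563 − 3022 = 6541;  15595 − 6541 = 9054

9054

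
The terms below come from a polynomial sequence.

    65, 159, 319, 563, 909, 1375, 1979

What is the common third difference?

First differences: 94, 160, 244, 346, 466, 604
Second differences: 66, 84, 102, 120, 138
Third differences: 18, 18, 18, 18

18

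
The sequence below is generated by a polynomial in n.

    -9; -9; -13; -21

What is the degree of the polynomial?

2

D1: 0, -4, -8
D2: -4, -4
The second differences are constant, so the polynomial has degree 2.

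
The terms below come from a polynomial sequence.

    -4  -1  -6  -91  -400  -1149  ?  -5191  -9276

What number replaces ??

Using the first 6 terms:
First differences: 3  -5  -85  -309  -749
Second differences: -8  -80  -224  -440
Third differences: -72  -144  -216
Fourth differences: -72  -72
Constant fourth difference = -72.
Extend forward: -216 − 72 = -288;  -440 − 288 = -728;  -749 − 728 = -1477;  -1149 − 1477 = -2626

-2626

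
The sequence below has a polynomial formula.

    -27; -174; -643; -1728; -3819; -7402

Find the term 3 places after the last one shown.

First differences: -147, -469, -1085, -2091, -3583
Second differences: -322, -616, -1006, -1492
Third differences: -294, -390, -486
Fourth differences: -96, -96
Fourth differences constant at -96.
-486 − 96 = -582;  -1492 − 582 = -2074;  -3583 − 2074 = -5657;  -7402 − 5657 = -13059
-582 − 96 = -678;  -2074 − 678 = -2752;  -5657 − 2752 = -8409;  -13059 − 8409 = -21468
-678 − 96 = -774;  -2752 − 774 = -3526;  -8409 − 3526 = -11935;  -21468 − 11935 = -33403

-33403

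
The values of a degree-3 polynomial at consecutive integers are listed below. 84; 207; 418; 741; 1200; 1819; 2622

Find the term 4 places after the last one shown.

8154

D1: 123 , 211 , 323 , 459 , 619 , 803
D2: 88 , 112 , 136 , 160 , 184
D3: 24 , 24 , 24 , 24
Constant third difference = 24, so extend:
184 + 24 = 208;  803 + 208 = 1011;  2622 + 1011 = 3633
208 + 24 = 232;  1011 + 232 = 1243;  3633 + 1243 = 4876
232 + 24 = 256;  1243 + 256 = 1499;  4876 + 1499 = 6375
256 + 24 = 280;  1499 + 280 = 1779;  6375 + 1779 = 8154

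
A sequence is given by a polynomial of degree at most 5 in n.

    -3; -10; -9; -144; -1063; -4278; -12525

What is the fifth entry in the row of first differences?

-3215

Δ: -7, 1, -135, -919, -3215, -8247
Δ²: 8, -136, -784, -2296, -5032
Δ³: -144, -648, -1512, -2736
Δ⁴: -504, -864, -1224
Δ⁵: -360, -360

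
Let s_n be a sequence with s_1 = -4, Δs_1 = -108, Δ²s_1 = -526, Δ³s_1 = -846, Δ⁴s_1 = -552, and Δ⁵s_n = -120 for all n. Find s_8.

Build the table forward from the leading diagonal:
Fifth differences: -120, -120, -120, -120, -120, -120, -120, -120
Fourth differences: -552, -672, -792, -912, -1032, -1152, -1272, -1392
Third differences: -846, -1398, -2070, -2862, -3774, -4806, -5958, -7230
Second differences: -526, -1372, -2770, -4840, -7702, -11476, -16282, -22240
First differences: -108, -634, -2006, -4776, -9616, -17318, -28794, -45076
s: -4, -112, -746, -2752, -7528, -17144, -34462, -63256

-63256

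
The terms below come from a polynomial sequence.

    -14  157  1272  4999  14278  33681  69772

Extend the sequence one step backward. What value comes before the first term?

3

First differences: 171, 1115, 3727, 9279, 19403, 36091
Second differences: 944, 2612, 5552, 10124, 16688
Third differences: 1668, 2940, 4572, 6564
Fourth differences: 1272, 1632, 1992
Fifth differences: 360, 360
The fifth differences are constant at 360.
Work back: 1272 − 360 = 912;  1668 − 912 = 756;  944 − 756 = 188;  171 − 188 = -17;  -14 + 17 = 3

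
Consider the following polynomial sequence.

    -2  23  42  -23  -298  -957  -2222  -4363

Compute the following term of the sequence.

Δ: 25  19  -65  -275  -659  -1265  -2141
Δ²: -6  -84  -210  -384  -606  -876
Δ³: -78  -126  -174  -222  -270
Δ⁴: -48  -48  -48  -48
Constant fourth difference = -48, so extend:
-270 − 48 = -318;  -876 − 318 = -1194;  -2141 − 1194 = -3335;  -4363 − 3335 = -7698

-7698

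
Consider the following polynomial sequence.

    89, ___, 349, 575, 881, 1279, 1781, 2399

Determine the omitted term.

Using the last 6 terms:
226  306  398  502  618
80  92  104  116
12  12  12
Constant third difference = 12.
Extend backward: 80 − 12 = 68;  226 − 68 = 158;  349 − 158 = 191

191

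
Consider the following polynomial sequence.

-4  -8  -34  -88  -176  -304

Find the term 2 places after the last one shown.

-704

First differences: -4 , -26 , -54 , -88 , -128
Second differences: -22 , -28 , -34 , -40
Third differences: -6 , -6 , -6
Constant third difference = -6, so extend:
-40 − 6 = -46;  -128 − 46 = -174;  -304 − 174 = -478
-46 − 6 = -52;  -174 − 52 = -226;  -478 − 226 = -704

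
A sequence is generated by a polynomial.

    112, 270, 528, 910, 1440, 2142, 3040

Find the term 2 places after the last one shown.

First differences: 158, 258, 382, 530, 702, 898
Second differences: 100, 124, 148, 172, 196
Third differences: 24, 24, 24, 24
The third differences are constant (24).
196 + 24 = 220;  898 + 220 = 1118;  3040 + 1118 = 4158
220 + 24 = 244;  1118 + 244 = 1362;  4158 + 1362 = 5520

5520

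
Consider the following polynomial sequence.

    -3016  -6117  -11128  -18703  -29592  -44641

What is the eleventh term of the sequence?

Δ: -3101, -5011, -7575, -10889, -15049
Δ²: -1910, -2564, -3314, -4160
Δ³: -654, -750, -846
Δ⁴: -96, -96
Fourth differences constant at -96.
-846 − 96 = -942;  -4160 − 942 = -5102;  -15049 − 5102 = -20151;  -44641 − 20151 = -64792
-942 − 96 = -1038;  -5102 − 1038 = -6140;  -20151 − 6140 = -26291;  -64792 − 26291 = -91083
-1038 − 96 = -1134;  -6140 − 1134 = -7274;  -26291 − 7274 = -33565;  -91083 − 33565 = -124648
-1134 − 96 = -1230;  -7274 − 1230 = -8504;  -33565 − 8504 = -42069;  -124648 − 42069 = -166717
-1230 − 96 = -1326;  -8504 − 1326 = -9830;  -42069 − 9830 = -51899;  -166717 − 51899 = -218616

-218616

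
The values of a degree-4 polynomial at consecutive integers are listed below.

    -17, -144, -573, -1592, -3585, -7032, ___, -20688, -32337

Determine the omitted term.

Using the first 6 terms:
-127, -429, -1019, -1993, -3447
-302, -590, -974, -1454
-288, -384, -480
-96, -96
Constant fourth difference = -96.
Extend forward: -480 − 96 = -576;  -1454 − 576 = -2030;  -3447 − 2030 = -5477;  -7032 − 5477 = -12509

-12509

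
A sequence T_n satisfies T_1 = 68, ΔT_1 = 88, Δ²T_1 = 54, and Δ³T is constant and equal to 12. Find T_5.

792

Build the table forward from the leading diagonal:
D3: 12, 12, 12, 12, 12
D2: 54, 66, 78, 90, 102
D1: 88, 142, 208, 286, 376
T: 68, 156, 298, 506, 792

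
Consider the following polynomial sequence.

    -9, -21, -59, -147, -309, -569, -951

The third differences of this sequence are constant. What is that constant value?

-24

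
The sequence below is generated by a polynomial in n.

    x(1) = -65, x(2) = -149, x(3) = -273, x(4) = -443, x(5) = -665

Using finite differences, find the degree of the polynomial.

3

First differences: -84, -124, -170, -222
Second differences: -40, -46, -52
Third differences: -6, -6
The third differences are constant, so the polynomial has degree 3.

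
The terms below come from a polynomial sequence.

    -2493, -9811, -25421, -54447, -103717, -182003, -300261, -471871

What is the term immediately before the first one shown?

193

First differences: -7318, -15610, -29026, -49270, -78286, -118258, -171610
Second differences: -8292, -13416, -20244, -29016, -39972, -53352
Third differences: -5124, -6828, -8772, -10956, -13380
Fourth differences: -1704, -1944, -2184, -2424
Fifth differences: -240, -240, -240
The fifth differences are constant at -240.
Work back: -1704 + 240 = -1464;  -5124 + 1464 = -3660;  -8292 + 3660 = -4632;  -7318 + 4632 = -2686;  -2493 + 2686 = 193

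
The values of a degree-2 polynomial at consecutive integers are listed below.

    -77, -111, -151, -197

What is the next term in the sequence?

-249

First differences: -34, -40, -46
Second differences: -6, -6
Constant second difference = -6, so extend:
-46 − 6 = -52;  -197 − 52 = -249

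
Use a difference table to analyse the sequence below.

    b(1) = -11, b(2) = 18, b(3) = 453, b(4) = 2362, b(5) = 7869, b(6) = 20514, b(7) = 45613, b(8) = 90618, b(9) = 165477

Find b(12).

First differences: 29, 435, 1909, 5507, 12645, 25099, 45005, 74859
Second differences: 406, 1474, 3598, 7138, 12454, 19906, 29854
Third differences: 1068, 2124, 3540, 5316, 7452, 9948
Fourth differences: 1056, 1416, 1776, 2136, 2496
Fifth differences: 360, 360, 360, 360
Fifth differences constant at 360.
2496 + 360 = 2856;  9948 + 2856 = 12804;  29854 + 12804 = 42658;  74859 + 42658 = 117517;  165477 + 117517 = 282994
2856 + 360 = 3216;  12804 + 3216 = 16020;  42658 + 16020 = 58678;  117517 + 58678 = 176195;  282994 + 176195 = 459189
3216 + 360 = 3576;  16020 + 3576 = 19596;  58678 + 19596 = 78274;  176195 + 78274 = 254469;  459189 + 254469 = 713658

713658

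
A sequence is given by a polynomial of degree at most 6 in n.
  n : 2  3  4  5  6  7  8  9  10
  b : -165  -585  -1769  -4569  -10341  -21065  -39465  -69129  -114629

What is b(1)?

D1: -420  -1184  -2800  -5772  -10724  -18400  -29664  -45500
D2: -764  -1616  -2972  -4952  -7676  -11264  -15836
D3: -852  -1356  -1980  -2724  -3588  -4572
D4: -504  -624  -744  -864  -984
D5: -120  -120  -120  -120
The fifth differences are constant at -120.
Work back: -504 + 120 = -384;  -852 + 384 = -468;  -764 + 468 = -296;  -420 + 296 = -124;  -165 + 124 = -41

-41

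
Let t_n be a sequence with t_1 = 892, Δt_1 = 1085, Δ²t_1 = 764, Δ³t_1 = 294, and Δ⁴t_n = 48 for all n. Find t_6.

Build the table forward from the leading diagonal:
Fourth differences: 48, 48, 48, 48, 48, 48
Third differences: 294, 342, 390, 438, 486, 534
Second differences: 764, 1058, 1400, 1790, 2228, 2714
First differences: 1085, 1849, 2907, 4307, 6097, 8325
t: 892, 1977, 3826, 6733, 11040, 17137

17137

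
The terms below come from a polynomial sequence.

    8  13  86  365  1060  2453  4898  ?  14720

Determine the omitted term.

8821

Using the first 7 terms:
Δ: 5  73  279  695  1393  2445
Δ²: 68  206  416  698  1052
Δ³: 138  210  282  354
Δ⁴: 72  72  72
Constant fourth difference = 72.
Extend forward: 354 + 72 = 426;  1052 + 426 = 1478;  2445 + 1478 = 3923;  4898 + 3923 = 8821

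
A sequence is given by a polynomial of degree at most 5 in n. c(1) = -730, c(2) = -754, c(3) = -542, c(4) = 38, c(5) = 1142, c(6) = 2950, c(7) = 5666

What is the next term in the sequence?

First differences: -24, 212, 580, 1104, 1808, 2716
Second differences: 236, 368, 524, 704, 908
Third differences: 132, 156, 180, 204
Fourth differences: 24, 24, 24
Constant fourth difference = 24, so extend:
204 + 24 = 228;  908 + 228 = 1136;  2716 + 1136 = 3852;  5666 + 3852 = 9518

9518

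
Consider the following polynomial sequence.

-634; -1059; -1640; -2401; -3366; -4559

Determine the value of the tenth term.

-12091

Δ: -425 , -581 , -761 , -965 , -1193
Δ²: -156 , -180 , -204 , -228
Δ³: -24 , -24 , -24
Constant third difference = -24, so extend:
-228 − 24 = -252;  -1193 − 252 = -1445;  -4559 − 1445 = -6004
-252 − 24 = -276;  -1445 − 276 = -1721;  -6004 − 1721 = -7725
-276 − 24 = -300;  -1721 − 300 = -2021;  -7725 − 2021 = -9746
-300 − 24 = -324;  -2021 − 324 = -2345;  -9746 − 2345 = -12091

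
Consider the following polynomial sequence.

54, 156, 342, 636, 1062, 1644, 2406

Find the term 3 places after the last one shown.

First differences: 102 , 186 , 294 , 426 , 582 , 762
Second differences: 84 , 108 , 132 , 156 , 180
Third differences: 24 , 24 , 24 , 24
Constant third difference = 24, so extend:
180 + 24 = 204;  762 + 204 = 966;  2406 + 966 = 3372
204 + 24 = 228;  966 + 228 = 1194;  3372 + 1194 = 4566
228 + 24 = 252;  1194 + 252 = 1446;  4566 + 1446 = 6012

6012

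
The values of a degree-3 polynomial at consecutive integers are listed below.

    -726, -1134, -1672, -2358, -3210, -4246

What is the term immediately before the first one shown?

Δ: -408, -538, -686, -852, -1036
Δ²: -130, -148, -166, -184
Δ³: -18, -18, -18
The third differences are constant at -18.
Work back: -130 + 18 = -112;  -408 + 112 = -296;  -726 + 296 = -430

-430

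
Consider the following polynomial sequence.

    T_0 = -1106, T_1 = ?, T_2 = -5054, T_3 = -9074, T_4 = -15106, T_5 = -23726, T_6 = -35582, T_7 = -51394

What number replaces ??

Using the last 6 terms:
Δ: -4020, -6032, -8620, -11856, -15812
Δ²: -2012, -2588, -3236, -3956
Δ³: -576, -648, -720
Δ⁴: -72, -72
Constant fourth difference = -72.
Extend backward: -576 + 72 = -504;  -2012 + 504 = -1508;  -4020 + 1508 = -2512;  -5054 + 2512 = -2542

-2542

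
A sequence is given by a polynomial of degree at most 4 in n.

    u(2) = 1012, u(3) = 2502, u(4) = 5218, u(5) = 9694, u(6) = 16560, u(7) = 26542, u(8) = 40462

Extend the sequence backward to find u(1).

310

Δ: 1490, 2716, 4476, 6866, 9982, 13920
Δ²: 1226, 1760, 2390, 3116, 3938
Δ³: 534, 630, 726, 822
Δ⁴: 96, 96, 96
The fourth differences are constant at 96.
Work back: 534 − 96 = 438;  1226 − 438 = 788;  1490 − 788 = 702;  1012 − 702 = 310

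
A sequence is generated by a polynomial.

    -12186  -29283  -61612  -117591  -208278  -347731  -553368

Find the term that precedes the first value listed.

-4183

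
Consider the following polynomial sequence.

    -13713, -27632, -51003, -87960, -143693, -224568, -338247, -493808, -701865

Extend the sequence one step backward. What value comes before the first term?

-6048

D1: -13919  -23371  -36957  -55733  -80875  -113679  -155561  -208057
D2: -9452  -13586  -18776  -25142  -32804  -41882  -52496
D3: -4134  -5190  -6366  -7662  -9078  -10614
D4: -1056  -1176  -1296  -1416  -1536
D5: -120  -120  -120  -120
The fifth differences are constant at -120.
Work back: -1056 + 120 = -936;  -4134 + 936 = -3198;  -9452 + 3198 = -6254;  -13919 + 6254 = -7665;  -13713 + 7665 = -6048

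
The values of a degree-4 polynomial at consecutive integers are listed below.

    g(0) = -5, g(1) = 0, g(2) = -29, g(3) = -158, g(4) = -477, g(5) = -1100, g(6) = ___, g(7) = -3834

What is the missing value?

Using the first 6 terms:
First differences: 5, -29, -129, -319, -623
Second differences: -34, -100, -190, -304
Third differences: -66, -90, -114
Fourth differences: -24, -24
Constant fourth difference = -24.
Extend forward: -114 − 24 = -138;  -304 − 138 = -442;  -623 − 442 = -1065;  -1100 − 1065 = -2165

-2165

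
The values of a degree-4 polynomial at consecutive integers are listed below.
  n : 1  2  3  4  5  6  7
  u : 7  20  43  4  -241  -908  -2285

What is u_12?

13, 23, -39, -245, -667, -1377
10, -62, -206, -422, -710
-72, -144, -216, -288
-72, -72, -72
Fourth differences constant at -72.
-288 − 72 = -360;  -710 − 360 = -1070;  -1377 − 1070 = -2447;  -2285 − 2447 = -4732
-360 − 72 = -432;  -1070 − 432 = -1502;  -2447 − 1502 = -3949;  -4732 − 3949 = -8681
-432 − 72 = -504;  -1502 − 504 = -2006;  -3949 − 2006 = -5955;  -8681 − 5955 = -14636
-504 − 72 = -576;  -2006 − 576 = -2582;  -5955 − 2582 = -8537;  -14636 − 8537 = -23173
-576 − 72 = -648;  -2582 − 648 = -3230;  -8537 − 3230 = -11767;  -23173 − 11767 = -34940

-34940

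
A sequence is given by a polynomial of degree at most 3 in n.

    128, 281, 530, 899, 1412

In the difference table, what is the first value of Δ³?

24

First differences: 153, 249, 369, 513
Second differences: 96, 120, 144
Third differences: 24, 24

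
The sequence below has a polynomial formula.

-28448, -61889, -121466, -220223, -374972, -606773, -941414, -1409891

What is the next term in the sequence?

-2048888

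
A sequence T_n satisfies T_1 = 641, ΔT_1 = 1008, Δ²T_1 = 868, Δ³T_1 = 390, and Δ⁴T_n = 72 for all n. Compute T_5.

Build the table forward from the leading diagonal:
Fourth differences: 72  72  72  72  72
Third differences: 390  462  534  606  678
Second differences: 868  1258  1720  2254  2860
First differences: 1008  1876  3134  4854  7108
T: 641  1649  3525  6659  11513

11513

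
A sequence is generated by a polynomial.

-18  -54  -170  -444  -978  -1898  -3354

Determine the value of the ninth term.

-8594

Δ: -36  -116  -274  -534  -920  -1456
Δ²: -80  -158  -260  -386  -536
Δ³: -78  -102  -126  -150
Δ⁴: -24  -24  -24
Fourth differences constant at -24.
-150 − 24 = -174;  -536 − 174 = -710;  -1456 − 710 = -2166;  -3354 − 2166 = -5520
-174 − 24 = -198;  -710 − 198 = -908;  -2166 − 908 = -3074;  -5520 − 3074 = -8594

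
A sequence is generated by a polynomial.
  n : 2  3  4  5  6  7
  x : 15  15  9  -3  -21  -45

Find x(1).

9

0  -6  -12  -18  -24
-6  -6  -6  -6
The second differences are constant at -6.
Work back: 0 + 6 = 6;  15 − 6 = 9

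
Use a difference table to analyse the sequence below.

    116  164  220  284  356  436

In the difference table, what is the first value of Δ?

48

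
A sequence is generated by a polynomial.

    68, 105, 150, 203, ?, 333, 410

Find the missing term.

Using the first 4 terms:
37  45  53
8  8
Constant second difference = 8.
Extend forward: 53 + 8 = 61;  203 + 61 = 264

264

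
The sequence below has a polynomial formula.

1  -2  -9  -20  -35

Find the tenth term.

Δ: -3  -7  -11  -15
Δ²: -4  -4  -4
Constant second difference = -4, so extend:
-15 − 4 = -19;  -35 − 19 = -54
-19 − 4 = -23;  -54 − 23 = -77
-23 − 4 = -27;  -77 − 27 = -104
-27 − 4 = -31;  -104 − 31 = -135
-31 − 4 = -35;  -135 − 35 = -170

-170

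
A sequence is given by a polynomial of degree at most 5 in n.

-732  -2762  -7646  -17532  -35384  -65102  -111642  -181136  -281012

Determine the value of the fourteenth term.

First differences: -2030, -4884, -9886, -17852, -29718, -46540, -69494, -99876
Second differences: -2854, -5002, -7966, -11866, -16822, -22954, -30382
Third differences: -2148, -2964, -3900, -4956, -6132, -7428
Fourth differences: -816, -936, -1056, -1176, -1296
Fifth differences: -120, -120, -120, -120
Fifth differences constant at -120.
-1296 − 120 = -1416;  -7428 − 1416 = -8844;  -30382 − 8844 = -39226;  -99876 − 39226 = -139102;  -281012 − 139102 = -420114
-1416 − 120 = -1536;  -8844 − 1536 = -10380;  -39226 − 10380 = -49606;  -139102 − 49606 = -188708;  -420114 − 188708 = -608822
-1536 − 120 = -1656;  -10380 − 1656 = -12036;  -49606 − 12036 = -61642;  -188708 − 61642 = -250350;  -608822 − 250350 = -859172
-1656 − 120 = -1776;  -12036 − 1776 = -13812;  -61642 − 13812 = -75454;  -250350 − 75454 = -325804;  -859172 − 325804 = -1184976
-1776 − 120 = -1896;  -13812 − 1896 = -15708;  -75454 − 15708 = -91162;  -325804 − 91162 = -416966;  -1184976 − 416966 = -1601942

-1601942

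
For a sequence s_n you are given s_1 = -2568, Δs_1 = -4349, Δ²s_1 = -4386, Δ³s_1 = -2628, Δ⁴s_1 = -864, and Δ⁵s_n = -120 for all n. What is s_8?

-249857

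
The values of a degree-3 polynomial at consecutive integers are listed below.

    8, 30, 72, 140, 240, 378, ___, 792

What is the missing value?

560

Using the first 6 terms:
First differences: 22  42  68  100  138
Second differences: 20  26  32  38
Third differences: 6  6  6
Constant third difference = 6.
Extend forward: 38 + 6 = 44;  138 + 44 = 182;  378 + 182 = 560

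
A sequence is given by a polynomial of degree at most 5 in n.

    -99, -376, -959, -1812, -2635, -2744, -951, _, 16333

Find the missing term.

4556

Using the first 7 terms:
First differences: -277  -583  -853  -823  -109  1793
Second differences: -306  -270  30  714  1902
Third differences: 36  300  684  1188
Fourth differences: 264  384  504
Fifth differences: 120  120
Constant fifth difference = 120.
Extend forward: 504 + 120 = 624;  1188 + 624 = 1812;  1902 + 1812 = 3714;  1793 + 3714 = 5507;  -951 + 5507 = 4556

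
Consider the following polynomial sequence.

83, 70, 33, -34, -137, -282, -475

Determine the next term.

Δ: -13 , -37 , -67 , -103 , -145 , -193
Δ²: -24 , -30 , -36 , -42 , -48
Δ³: -6 , -6 , -6 , -6
The third differences are constant (-6).
-48 − 6 = -54;  -193 − 54 = -247;  -475 − 247 = -722

-722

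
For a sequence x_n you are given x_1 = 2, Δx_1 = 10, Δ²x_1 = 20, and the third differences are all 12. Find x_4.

104

Build the table forward from the leading diagonal:
Third differences: 12  12  12  12
Second differences: 20  32  44  56
First differences: 10  30  62  106
x: 2  12  42  104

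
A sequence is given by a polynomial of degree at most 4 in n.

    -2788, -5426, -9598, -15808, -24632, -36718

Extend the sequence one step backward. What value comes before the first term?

-2638  -4172  -6210  -8824  -12086
-1534  -2038  -2614  -3262
-504  -576  -648
-72  -72
The fourth differences are constant at -72.
Work back: -504 + 72 = -432;  -1534 + 432 = -1102;  -2638 + 1102 = -1536;  -2788 + 1536 = -1252

-1252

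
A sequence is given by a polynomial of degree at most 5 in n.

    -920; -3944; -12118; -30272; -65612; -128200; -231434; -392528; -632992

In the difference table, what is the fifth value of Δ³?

-17214

Δ: -3024, -8174, -18154, -35340, -62588, -103234, -161094, -240464
Δ²: -5150, -9980, -17186, -27248, -40646, -57860, -79370
Δ³: -4830, -7206, -10062, -13398, -17214, -21510
Δ⁴: -2376, -2856, -3336, -3816, -4296
Δ⁵: -480, -480, -480, -480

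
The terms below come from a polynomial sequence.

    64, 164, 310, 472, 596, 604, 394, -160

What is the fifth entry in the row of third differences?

-126

D1: 100, 146, 162, 124, 8, -210, -554
D2: 46, 16, -38, -116, -218, -344
D3: -30, -54, -78, -102, -126
D4: -24, -24, -24, -24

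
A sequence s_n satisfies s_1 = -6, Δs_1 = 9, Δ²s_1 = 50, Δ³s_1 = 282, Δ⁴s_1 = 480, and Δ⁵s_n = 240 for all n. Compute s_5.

1938

Build the table forward from the leading diagonal:
Δ⁵: 240  240  240  240  240
Δ⁴: 480  720  960  1200  1440
Δ³: 282  762  1482  2442  3642
Δ²: 50  332  1094  2576  5018
Δ: 9  59  391  1485  4061
s: -6  3  62  453  1938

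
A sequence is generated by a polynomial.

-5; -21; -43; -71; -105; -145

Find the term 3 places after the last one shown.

Δ: -16 , -22 , -28 , -34 , -40
Δ²: -6 , -6 , -6 , -6
The second differences are constant (-6).
-40 − 6 = -46;  -145 − 46 = -191
-46 − 6 = -52;  -191 − 52 = -243
-52 − 6 = -58;  -243 − 58 = -301

-301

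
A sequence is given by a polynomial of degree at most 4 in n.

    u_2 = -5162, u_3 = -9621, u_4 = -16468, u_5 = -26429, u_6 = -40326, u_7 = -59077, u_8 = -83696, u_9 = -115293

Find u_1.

D1: -4459, -6847, -9961, -13897, -18751, -24619, -31597
D2: -2388, -3114, -3936, -4854, -5868, -6978
D3: -726, -822, -918, -1014, -1110
D4: -96, -96, -96, -96
The fourth differences are constant at -96.
Work back: -726 + 96 = -630;  -2388 + 630 = -1758;  -4459 + 1758 = -2701;  -5162 + 2701 = -2461

-2461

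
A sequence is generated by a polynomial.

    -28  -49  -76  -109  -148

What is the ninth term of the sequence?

Δ: -21  -27  -33  -39
Δ²: -6  -6  -6
Second differences constant at -6.
-39 − 6 = -45;  -148 − 45 = -193
-45 − 6 = -51;  -193 − 51 = -244
-51 − 6 = -57;  -244 − 57 = -301
-57 − 6 = -63;  -301 − 63 = -364

-364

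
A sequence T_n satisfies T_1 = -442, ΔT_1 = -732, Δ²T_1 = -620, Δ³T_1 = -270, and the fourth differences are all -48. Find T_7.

-20254

Build the table forward from the leading diagonal:
D4: -48, -48, -48, -48, -48, -48, -48
D3: -270, -318, -366, -414, -462, -510, -558
D2: -620, -890, -1208, -1574, -1988, -2450, -2960
D1: -732, -1352, -2242, -3450, -5024, -7012, -9462
T: -442, -1174, -2526, -4768, -8218, -13242, -20254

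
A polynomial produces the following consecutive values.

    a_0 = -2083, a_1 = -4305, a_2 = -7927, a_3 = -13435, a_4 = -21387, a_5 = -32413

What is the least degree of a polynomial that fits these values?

4

-2222, -3622, -5508, -7952, -11026
-1400, -1886, -2444, -3074
-486, -558, -630
-72, -72
The fourth differences are constant, so the polynomial has degree 4.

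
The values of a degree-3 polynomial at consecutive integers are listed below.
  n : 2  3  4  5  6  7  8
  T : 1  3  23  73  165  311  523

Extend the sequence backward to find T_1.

5

D1: 2, 20, 50, 92, 146, 212
D2: 18, 30, 42, 54, 66
D3: 12, 12, 12, 12
The third differences are constant at 12.
Work back: 18 − 12 = 6;  2 − 6 = -4;  1 + 4 = 5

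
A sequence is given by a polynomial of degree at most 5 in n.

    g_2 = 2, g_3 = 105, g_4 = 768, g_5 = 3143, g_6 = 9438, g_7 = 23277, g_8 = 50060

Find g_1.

3

Δ: 103  663  2375  6295  13839  26783
Δ²: 560  1712  3920  7544  12944
Δ³: 1152  2208  3624  5400
Δ⁴: 1056  1416  1776
Δ⁵: 360  360
The fifth differences are constant at 360.
Work back: 1056 − 360 = 696;  1152 − 696 = 456;  560 − 456 = 104;  103 − 104 = -1;  2 + 1 = 3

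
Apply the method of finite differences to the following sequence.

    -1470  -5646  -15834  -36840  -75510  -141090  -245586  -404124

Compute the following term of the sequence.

Δ: -4176, -10188, -21006, -38670, -65580, -104496, -158538
Δ²: -6012, -10818, -17664, -26910, -38916, -54042
Δ³: -4806, -6846, -9246, -12006, -15126
Δ⁴: -2040, -2400, -2760, -3120
Δ⁵: -360, -360, -360
Fifth differences constant at -360.
-3120 − 360 = -3480;  -15126 − 3480 = -18606;  -54042 − 18606 = -72648;  -158538 − 72648 = -231186;  -404124 − 231186 = -635310

-635310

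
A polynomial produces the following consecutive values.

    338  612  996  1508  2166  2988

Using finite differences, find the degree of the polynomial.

Δ: 274, 384, 512, 658, 822
Δ²: 110, 128, 146, 164
Δ³: 18, 18, 18
The third differences are constant, so the polynomial has degree 3.

3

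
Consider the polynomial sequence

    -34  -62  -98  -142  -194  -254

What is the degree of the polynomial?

2

Δ: -28, -36, -44, -52, -60
Δ²: -8, -8, -8, -8
The second differences are constant, so the polynomial has degree 2.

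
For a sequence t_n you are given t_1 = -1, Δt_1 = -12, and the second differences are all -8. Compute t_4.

Build the table forward from the leading diagonal:
Δ²: -8, -8, -8, -8
Δ: -12, -20, -28, -36
t: -1, -13, -33, -61

-61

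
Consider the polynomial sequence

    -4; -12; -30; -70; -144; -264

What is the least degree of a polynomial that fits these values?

-8, -18, -40, -74, -120
-10, -22, -34, -46
-12, -12, -12
The third differences are constant, so the polynomial has degree 3.

3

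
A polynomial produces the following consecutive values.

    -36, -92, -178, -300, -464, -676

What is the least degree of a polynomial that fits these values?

-56, -86, -122, -164, -212
-30, -36, -42, -48
-6, -6, -6
The third differences are constant, so the polynomial has degree 3.

3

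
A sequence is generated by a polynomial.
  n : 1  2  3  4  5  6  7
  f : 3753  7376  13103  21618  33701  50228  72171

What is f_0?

1646

D1: 3623, 5727, 8515, 12083, 16527, 21943
D2: 2104, 2788, 3568, 4444, 5416
D3: 684, 780, 876, 972
D4: 96, 96, 96
The fourth differences are constant at 96.
Work back: 684 − 96 = 588;  2104 − 588 = 1516;  3623 − 1516 = 2107;  3753 − 2107 = 1646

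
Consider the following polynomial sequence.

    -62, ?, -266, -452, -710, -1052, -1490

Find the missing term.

-140

Using the last 5 terms:
D1: -186  -258  -342  -438
D2: -72  -84  -96
D3: -12  -12
Constant third difference = -12.
Extend backward: -72 + 12 = -60;  -186 + 60 = -126;  -266 + 126 = -140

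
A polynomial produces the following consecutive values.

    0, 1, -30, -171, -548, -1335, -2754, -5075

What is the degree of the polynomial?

4

First differences: 1, -31, -141, -377, -787, -1419, -2321
Second differences: -32, -110, -236, -410, -632, -902
Third differences: -78, -126, -174, -222, -270
Fourth differences: -48, -48, -48, -48
The fourth differences are constant, so the polynomial has degree 4.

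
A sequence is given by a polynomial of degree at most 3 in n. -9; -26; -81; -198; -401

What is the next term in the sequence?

-714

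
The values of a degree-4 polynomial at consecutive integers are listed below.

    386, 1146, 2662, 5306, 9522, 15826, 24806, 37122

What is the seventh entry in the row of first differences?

12316

First differences: 760, 1516, 2644, 4216, 6304, 8980, 12316
Second differences: 756, 1128, 1572, 2088, 2676, 3336
Third differences: 372, 444, 516, 588, 660
Fourth differences: 72, 72, 72, 72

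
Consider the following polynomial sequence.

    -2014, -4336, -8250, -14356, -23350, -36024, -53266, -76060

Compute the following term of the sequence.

Δ: -2322 , -3914 , -6106 , -8994 , -12674 , -17242 , -22794
Δ²: -1592 , -2192 , -2888 , -3680 , -4568 , -5552
Δ³: -600 , -696 , -792 , -888 , -984
Δ⁴: -96 , -96 , -96 , -96
Fourth differences constant at -96.
-984 − 96 = -1080;  -5552 − 1080 = -6632;  -22794 − 6632 = -29426;  -76060 − 29426 = -105486

-105486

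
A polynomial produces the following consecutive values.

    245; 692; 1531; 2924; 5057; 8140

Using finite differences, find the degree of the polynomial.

4

Δ: 447, 839, 1393, 2133, 3083
Δ²: 392, 554, 740, 950
Δ³: 162, 186, 210
Δ⁴: 24, 24
The fourth differences are constant, so the polynomial has degree 4.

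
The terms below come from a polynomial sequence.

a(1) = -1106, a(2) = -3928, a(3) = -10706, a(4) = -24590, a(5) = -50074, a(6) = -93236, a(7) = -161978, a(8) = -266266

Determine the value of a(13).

-1844426

First differences: -2822  -6778  -13884  -25484  -43162  -68742  -104288
Second differences: -3956  -7106  -11600  -17678  -25580  -35546
Third differences: -3150  -4494  -6078  -7902  -9966
Fourth differences: -1344  -1584  -1824  -2064
Fifth differences: -240  -240  -240
The fifth differences are constant (-240).
-2064 − 240 = -2304;  -9966 − 2304 = -12270;  -35546 − 12270 = -47816;  -104288 − 47816 = -152104;  -266266 − 152104 = -418370
-2304 − 240 = -2544;  -12270 − 2544 = -14814;  -47816 − 14814 = -62630;  -152104 − 62630 = -214734;  -418370 − 214734 = -633104
-2544 − 240 = -2784;  -14814 − 2784 = -17598;  -62630 − 17598 = -80228;  -214734 − 80228 = -294962;  -633104 − 294962 = -928066
-2784 − 240 = -3024;  -17598 − 3024 = -20622;  -80228 − 20622 = -100850;  -294962 − 100850 = -395812;  -928066 − 395812 = -1323878
-3024 − 240 = -3264;  -20622 − 3264 = -23886;  -100850 − 23886 = -124736;  -395812 − 124736 = -520548;  -1323878 − 520548 = -1844426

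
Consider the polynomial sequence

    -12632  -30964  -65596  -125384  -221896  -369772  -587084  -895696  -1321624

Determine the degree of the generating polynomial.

5

D1: -18332, -34632, -59788, -96512, -147876, -217312, -308612, -425928
D2: -16300, -25156, -36724, -51364, -69436, -91300, -117316
D3: -8856, -11568, -14640, -18072, -21864, -26016
D4: -2712, -3072, -3432, -3792, -4152
D5: -360, -360, -360, -360
The fifth differences are constant, so the polynomial has degree 5.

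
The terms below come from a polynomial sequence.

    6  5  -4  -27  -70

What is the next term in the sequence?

-139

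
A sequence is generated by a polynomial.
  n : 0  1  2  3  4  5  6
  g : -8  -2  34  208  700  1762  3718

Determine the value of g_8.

11968

6  36  174  492  1062  1956
30  138  318  570  894
108  180  252  324
72  72  72
The fourth differences are constant (72).
324 + 72 = 396;  894 + 396 = 1290;  1956 + 1290 = 3246;  3718 + 3246 = 6964
396 + 72 = 468;  1290 + 468 = 1758;  3246 + 1758 = 5004;  6964 + 5004 = 11968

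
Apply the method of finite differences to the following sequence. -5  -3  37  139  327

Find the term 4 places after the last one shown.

Δ: 2, 40, 102, 188
Δ²: 38, 62, 86
Δ³: 24, 24
Constant third difference = 24, so extend:
86 + 24 = 110;  188 + 110 = 298;  327 + 298 = 625
110 + 24 = 134;  298 + 134 = 432;  625 + 432 = 1057
134 + 24 = 158;  432 + 158 = 590;  1057 + 590 = 1647
158 + 24 = 182;  590 + 182 = 772;  1647 + 772 = 2419

2419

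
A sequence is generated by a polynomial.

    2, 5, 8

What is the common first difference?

Δ: 3, 3

3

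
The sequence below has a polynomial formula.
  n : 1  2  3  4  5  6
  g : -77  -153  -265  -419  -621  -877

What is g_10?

First differences: -76 , -112 , -154 , -202 , -256
Second differences: -36 , -42 , -48 , -54
Third differences: -6 , -6 , -6
The third differences are constant (-6).
-54 − 6 = -60;  -256 − 60 = -316;  -877 − 316 = -1193
-60 − 6 = -66;  -316 − 66 = -382;  -1193 − 382 = -1575
-66 − 6 = -72;  -382 − 72 = -454;  -1575 − 454 = -2029
-72 − 6 = -78;  -454 − 78 = -532;  -2029 − 532 = -2561

-2561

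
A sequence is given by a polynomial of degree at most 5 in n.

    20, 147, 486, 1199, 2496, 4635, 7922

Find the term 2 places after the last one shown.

19404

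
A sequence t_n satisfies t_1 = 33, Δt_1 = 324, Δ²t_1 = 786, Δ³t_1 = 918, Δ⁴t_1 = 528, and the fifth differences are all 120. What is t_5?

10245

Build the table forward from the leading diagonal:
Δ⁵: 120, 120, 120, 120, 120
Δ⁴: 528, 648, 768, 888, 1008
Δ³: 918, 1446, 2094, 2862, 3750
Δ²: 786, 1704, 3150, 5244, 8106
Δ: 324, 1110, 2814, 5964, 11208
t: 33, 357, 1467, 4281, 10245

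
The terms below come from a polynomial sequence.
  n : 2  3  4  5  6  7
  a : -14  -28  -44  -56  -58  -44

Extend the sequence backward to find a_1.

First differences: -14, -16, -12, -2, 14
Second differences: -2, 4, 10, 16
Third differences: 6, 6, 6
The third differences are constant at 6.
Work back: -2 − 6 = -8;  -14 + 8 = -6;  -14 + 6 = -8

-8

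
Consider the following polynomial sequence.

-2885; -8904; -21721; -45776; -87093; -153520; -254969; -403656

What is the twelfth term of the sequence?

First differences: -6019 , -12817 , -24055 , -41317 , -66427 , -101449 , -148687
Second differences: -6798 , -11238 , -17262 , -25110 , -35022 , -47238
Third differences: -4440 , -6024 , -7848 , -9912 , -12216
Fourth differences: -1584 , -1824 , -2064 , -2304
Fifth differences: -240 , -240 , -240
Constant fifth difference = -240, so extend:
-2304 − 240 = -2544;  -12216 − 2544 = -14760;  -47238 − 14760 = -61998;  -148687 − 61998 = -210685;  -403656 − 210685 = -614341
-2544 − 240 = -2784;  -14760 − 2784 = -17544;  -61998 − 17544 = -79542;  -210685 − 79542 = -290227;  -614341 − 290227 = -904568
-2784 − 240 = -3024;  -17544 − 3024 = -20568;  -79542 − 20568 = -100110;  -290227 − 100110 = -390337;  -904568 − 390337 = -1294905
-3024 − 240 = -3264;  -20568 − 3264 = -23832;  -100110 − 23832 = -123942;  -390337 − 123942 = -514279;  -1294905 − 514279 = -1809184

-1809184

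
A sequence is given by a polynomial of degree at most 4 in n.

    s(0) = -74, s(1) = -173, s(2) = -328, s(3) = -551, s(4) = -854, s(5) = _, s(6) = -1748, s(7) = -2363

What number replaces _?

Using the first 5 terms:
Δ: -99  -155  -223  -303
Δ²: -56  -68  -80
Δ³: -12  -12
Constant third difference = -12.
Extend forward: -80 − 12 = -92;  -303 − 92 = -395;  -854 − 395 = -1249

-1249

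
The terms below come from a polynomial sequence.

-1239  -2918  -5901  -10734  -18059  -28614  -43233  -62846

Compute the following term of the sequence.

D1: -1679 , -2983 , -4833 , -7325 , -10555 , -14619 , -19613
D2: -1304 , -1850 , -2492 , -3230 , -4064 , -4994
D3: -546 , -642 , -738 , -834 , -930
D4: -96 , -96 , -96 , -96
Fourth differences constant at -96.
-930 − 96 = -1026;  -4994 − 1026 = -6020;  -19613 − 6020 = -25633;  -62846 − 25633 = -88479

-88479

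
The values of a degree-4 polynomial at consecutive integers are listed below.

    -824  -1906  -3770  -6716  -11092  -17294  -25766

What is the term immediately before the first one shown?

-1082, -1864, -2946, -4376, -6202, -8472
-782, -1082, -1430, -1826, -2270
-300, -348, -396, -444
-48, -48, -48
The fourth differences are constant at -48.
Work back: -300 + 48 = -252;  -782 + 252 = -530;  -1082 + 530 = -552;  -824 + 552 = -272

-272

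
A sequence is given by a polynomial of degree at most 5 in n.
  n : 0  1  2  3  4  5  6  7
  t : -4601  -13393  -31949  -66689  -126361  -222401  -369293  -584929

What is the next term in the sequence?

-8792  -18556  -34740  -59672  -96040  -146892  -215636
-9764  -16184  -24932  -36368  -50852  -68744
-6420  -8748  -11436  -14484  -17892
-2328  -2688  -3048  -3408
-360  -360  -360
Fifth differences constant at -360.
-3408 − 360 = -3768;  -17892 − 3768 = -21660;  -68744 − 21660 = -90404;  -215636 − 90404 = -306040;  -584929 − 306040 = -890969

-890969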